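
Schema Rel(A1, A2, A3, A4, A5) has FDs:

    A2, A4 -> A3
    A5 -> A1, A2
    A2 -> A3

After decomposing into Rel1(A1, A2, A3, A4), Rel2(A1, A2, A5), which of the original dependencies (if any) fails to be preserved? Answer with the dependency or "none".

A2, A4 → A3 lies within Rel1.
A5 → A1, A2 lies within Rel2.
A2 → A3 lies within Rel1.
Every dependency is enforceable on the fragments, so the decomposition is dependency-preserving.

none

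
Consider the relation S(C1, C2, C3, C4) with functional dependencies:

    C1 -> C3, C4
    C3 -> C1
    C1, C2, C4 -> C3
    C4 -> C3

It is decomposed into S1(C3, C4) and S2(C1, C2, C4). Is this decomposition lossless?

Common attributes: S1 ∩ S2 = {C4}.
Closure of {C4}: C4 → C3 applies, adding C3; C3 → C1 applies, adding C1. So (C4)⁺ = {C1, C3, C4}.
This closure contains every attribute of S1, so S1 ∩ S2 → S1. The join is lossless.

Yes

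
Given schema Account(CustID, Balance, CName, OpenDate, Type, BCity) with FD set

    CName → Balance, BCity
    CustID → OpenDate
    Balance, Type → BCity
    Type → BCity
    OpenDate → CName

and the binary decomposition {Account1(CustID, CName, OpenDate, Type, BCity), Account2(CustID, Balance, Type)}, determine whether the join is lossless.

Common attributes: Account1 ∩ Account2 = {CustID, Type}.
Closure of {CustID, Type}: CustID → OpenDate applies, adding OpenDate; Type → BCity applies, adding BCity; OpenDate → CName applies, adding CName; CName → Balance, BCity applies, adding Balance. So (CustID, Type)⁺ = {CustID, Balance, CName, OpenDate, Type, BCity}.
This closure contains every attribute of Account1, so Account1 ∩ Account2 → Account1. The join is lossless.

Yes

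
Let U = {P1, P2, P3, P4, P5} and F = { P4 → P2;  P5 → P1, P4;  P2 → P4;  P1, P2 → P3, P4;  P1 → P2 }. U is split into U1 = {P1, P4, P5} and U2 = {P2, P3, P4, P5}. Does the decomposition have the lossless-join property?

Yes

Common attributes: U1 ∩ U2 = {P4, P5}.
Closure of {P4, P5}: P4 → P2 applies, adding P2; P5 → P1, P4 applies, adding P1; P1, P2 → P3, P4 applies, adding P3. So (P4, P5)⁺ = {P1, P2, P3, P4, P5}.
This closure contains every attribute of U1, so U1 ∩ U2 → U1. The join is lossless.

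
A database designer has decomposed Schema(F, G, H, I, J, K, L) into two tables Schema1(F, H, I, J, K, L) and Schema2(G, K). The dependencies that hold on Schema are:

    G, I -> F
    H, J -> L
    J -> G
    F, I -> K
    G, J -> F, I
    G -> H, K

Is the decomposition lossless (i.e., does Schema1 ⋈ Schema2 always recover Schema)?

No

Common attributes: Schema1 ∩ Schema2 = {K}.
No dependency enlarges {K}, so (K)⁺ = {K}.
The closure contains neither all of Schema1 = {F, H, I, J, K, L} nor all of Schema2 = {G, K}, so the common attributes are not a superkey of either fragment. The join is lossy.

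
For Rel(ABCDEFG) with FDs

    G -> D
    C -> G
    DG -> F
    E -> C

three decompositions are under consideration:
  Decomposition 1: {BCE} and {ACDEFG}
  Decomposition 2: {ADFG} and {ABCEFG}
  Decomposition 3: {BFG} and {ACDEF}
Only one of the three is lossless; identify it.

Decomposition 2

Decomposition 1: common = {CE}, closure = {CDEFG} → lossy.
Decomposition 2: common = {AFG}, closure = {ADFG} → lossless.
Decomposition 3: common = {F}, closure = {F} → lossy.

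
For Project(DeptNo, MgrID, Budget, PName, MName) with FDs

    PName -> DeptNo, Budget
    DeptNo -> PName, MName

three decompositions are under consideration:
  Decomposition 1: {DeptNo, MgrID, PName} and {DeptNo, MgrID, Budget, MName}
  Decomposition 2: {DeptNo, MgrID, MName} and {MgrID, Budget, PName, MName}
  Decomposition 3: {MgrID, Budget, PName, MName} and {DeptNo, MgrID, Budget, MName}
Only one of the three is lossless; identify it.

Decomposition 1: common = {DeptNo, MgrID}, closure = {DeptNo, MgrID, Budget, PName, MName} → lossless.
Decomposition 2: common = {MgrID, MName}, closure = {MgrID, MName} → lossy.
Decomposition 3: common = {MgrID, Budget, MName}, closure = {MgrID, Budget, MName} → lossy.

Decomposition 1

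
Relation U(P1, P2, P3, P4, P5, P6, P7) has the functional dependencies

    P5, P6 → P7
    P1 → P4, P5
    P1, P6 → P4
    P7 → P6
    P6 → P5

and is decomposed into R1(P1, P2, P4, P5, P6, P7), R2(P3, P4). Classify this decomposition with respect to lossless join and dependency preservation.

Lossless test: (P4)⁺ = {P4}, which is a superkey of neither fragment — lossy.
Dependency preservation: every FD's attributes lie within a single fragment, so each can be enforced locally — preserved.

lossy but dependency-preserving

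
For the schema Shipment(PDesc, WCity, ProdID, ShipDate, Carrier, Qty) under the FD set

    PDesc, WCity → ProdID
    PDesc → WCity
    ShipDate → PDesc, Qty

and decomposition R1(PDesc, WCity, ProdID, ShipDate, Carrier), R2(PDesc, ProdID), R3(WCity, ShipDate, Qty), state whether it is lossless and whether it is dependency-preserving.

lossless and dependency-preserving

Lossless test (chase): Rows 1 and 2 agree on PDesc; apply PDesc→WCity and equate their WCity entries. Rows 1 and 3 agree on ShipDate; apply ShipDate→PDesc, Qty and equate their PDesc, Qty entries. Rows 1 and 3 agree on PDesc, WCity; apply PDesc, WCity→ProdID and equate their ProdID entries. Row 1 is now all distinguished symbols — the join is lossless.
Dependency preservation: ShipDate → PDesc, Qty is not contained in any single fragment, but the restricted closure of its left-hand side across the fragments still reaches the right-hand side; the remaining FDs each lie inside some fragment. All dependencies are preserved.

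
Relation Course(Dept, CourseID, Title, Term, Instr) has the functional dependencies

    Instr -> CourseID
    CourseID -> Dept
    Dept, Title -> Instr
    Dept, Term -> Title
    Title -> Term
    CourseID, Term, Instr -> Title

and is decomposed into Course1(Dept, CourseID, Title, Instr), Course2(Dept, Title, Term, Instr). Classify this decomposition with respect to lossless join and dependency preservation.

Lossless test: (Dept, Title, Instr)⁺ = {Dept, CourseID, Title, Term, Instr}, which contains all of one fragment — lossless.
Dependency preservation: CourseID, Term, Instr → Title is not contained in any single fragment, but the restricted closure of its left-hand side across the fragments still reaches the right-hand side; the remaining FDs each lie inside some fragment. All dependencies are preserved.

lossless and dependency-preserving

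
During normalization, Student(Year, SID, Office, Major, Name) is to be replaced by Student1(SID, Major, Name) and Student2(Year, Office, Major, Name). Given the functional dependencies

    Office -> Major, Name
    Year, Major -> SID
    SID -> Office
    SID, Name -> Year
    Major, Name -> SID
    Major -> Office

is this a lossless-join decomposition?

Yes

Common attributes: Student1 ∩ Student2 = {Major, Name}.
Closure of {Major, Name}: Major, Name → SID applies, adding SID; Major → Office applies, adding Office; SID, Name → Year applies, adding Year. So (Major, Name)⁺ = {Year, SID, Office, Major, Name}.
This closure contains every attribute of Student1, so Student1 ∩ Student2 → Student1. The join is lossless.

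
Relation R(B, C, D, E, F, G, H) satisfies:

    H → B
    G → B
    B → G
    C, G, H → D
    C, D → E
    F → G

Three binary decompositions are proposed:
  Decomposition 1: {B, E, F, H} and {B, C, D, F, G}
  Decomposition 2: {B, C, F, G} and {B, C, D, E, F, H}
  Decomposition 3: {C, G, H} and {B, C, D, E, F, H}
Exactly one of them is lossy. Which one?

Decomposition 1

Decomposition 1: common = {B, F}, closure = {B, F, G} → lossy.
Decomposition 2: common = {B, C, F}, closure = {B, C, F, G} → lossless.
Decomposition 3: common = {C, H}, closure = {B, C, D, E, G, H} → lossless.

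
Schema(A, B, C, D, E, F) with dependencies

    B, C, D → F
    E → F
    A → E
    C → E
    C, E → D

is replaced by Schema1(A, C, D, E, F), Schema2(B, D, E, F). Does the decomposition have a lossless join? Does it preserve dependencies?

lossy but dependency-preserving

Lossless test: (D, E, F)⁺ = {D, E, F}, which is a superkey of neither fragment — lossy.
Dependency preservation: B, C, D → F is not contained in any single fragment, but the restricted closure of its left-hand side across the fragments still reaches the right-hand side; the remaining FDs each lie inside some fragment. All dependencies are preserved.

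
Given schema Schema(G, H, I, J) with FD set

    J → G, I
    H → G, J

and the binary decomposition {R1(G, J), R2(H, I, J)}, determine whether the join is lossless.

Common attributes: R1 ∩ R2 = {J}.
Closure of {J}: J → G, I applies, adding G, I. So (J)⁺ = {G, I, J}.
This closure contains every attribute of R1, so R1 ∩ R2 → R1. The join is lossless.

Yes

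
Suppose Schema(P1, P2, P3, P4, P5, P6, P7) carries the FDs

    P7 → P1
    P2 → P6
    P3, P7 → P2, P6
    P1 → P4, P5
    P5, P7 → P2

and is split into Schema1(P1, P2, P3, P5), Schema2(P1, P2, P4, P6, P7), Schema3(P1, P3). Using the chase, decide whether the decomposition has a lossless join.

No

Chase test. Columns are P1, P2, P3, P4, P5, P6, P7; row i has aⱼ where attribute j ∈ Schemai, else bᵢⱼ.
Initial tableau (one row per fragment):
  row 1: a1 a2 a3 b14 a5 b16 b17
  row 2: a1 a2 b23 a4 b25 a6 a7
  row 3: a1 b32 a3 b34 b35 b36 b37
Rows 1 and 2 agree on P2; apply P2→P6 and equate their P6 entries.
Rows 1 and 2 agree on P1; apply P1→P4, P5 and equate their P4, P5 entries.
Rows 1 and 3 agree on P1; apply P1→P4, P5 and equate their P4, P5 entries.
No row becomes fully distinguished — the join is lossy.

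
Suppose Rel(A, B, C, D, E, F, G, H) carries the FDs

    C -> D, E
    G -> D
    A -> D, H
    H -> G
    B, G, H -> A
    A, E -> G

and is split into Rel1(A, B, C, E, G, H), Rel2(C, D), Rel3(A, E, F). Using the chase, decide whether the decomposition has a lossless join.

No

Chase test. Columns are A, B, C, D, E, F, G, H; row i has aⱼ where attribute j ∈ Reli, else bᵢⱼ.
Initial tableau (one row per fragment):
  row 1: a1 a2 a3 b14 a5 b16 a7 a8
  row 2: b21 b22 a3 a4 b25 b26 b27 b28
  row 3: a1 b32 b33 b34 a5 a6 b37 b38
Rows 1 and 2 agree on C; apply C→D, E and equate their D, E entries.
Rows 1 and 3 agree on A; apply A→D, H and equate their D, H entries.
Rows 1 and 3 agree on H; apply H→G and equate their G entries.
No row becomes fully distinguished — the join is lossy.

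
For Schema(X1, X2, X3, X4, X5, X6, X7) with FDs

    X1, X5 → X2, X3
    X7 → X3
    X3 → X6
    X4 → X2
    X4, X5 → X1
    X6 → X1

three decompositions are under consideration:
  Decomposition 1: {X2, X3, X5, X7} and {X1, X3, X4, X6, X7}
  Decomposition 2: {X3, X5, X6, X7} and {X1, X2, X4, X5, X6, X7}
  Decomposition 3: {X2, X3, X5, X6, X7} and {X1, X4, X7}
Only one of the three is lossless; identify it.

Decomposition 1: common = {X3, X7}, closure = {X1, X3, X6, X7} → lossy.
Decomposition 2: common = {X5, X6, X7}, closure = {X1, X2, X3, X5, X6, X7} → lossless.
Decomposition 3: common = {X7}, closure = {X1, X3, X6, X7} → lossy.

Decomposition 2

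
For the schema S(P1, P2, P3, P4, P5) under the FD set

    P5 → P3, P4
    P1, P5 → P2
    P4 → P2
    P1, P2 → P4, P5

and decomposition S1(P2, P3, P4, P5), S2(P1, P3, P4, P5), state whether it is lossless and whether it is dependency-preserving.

Lossless test: (P3, P4, P5)⁺ = {P2, P3, P4, P5}, which contains all of one fragment — lossless.
Dependency preservation: the restricted closure of {P1, P2} across the fragments never reaches {P4, P5}, so P1, P2 → P4, P5 cannot be enforced without a join — not preserved.

lossless but not dependency-preserving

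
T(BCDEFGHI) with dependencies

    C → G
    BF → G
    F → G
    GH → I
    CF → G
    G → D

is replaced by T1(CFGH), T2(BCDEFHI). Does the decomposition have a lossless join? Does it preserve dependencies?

Lossless test: (CFH)⁺ = {CDFGHI}, which contains all of one fragment — lossless.
Dependency preservation: the restricted closure of {GH} across the fragments never reaches {I}, so GH → I cannot be enforced without a join — not preserved.

lossless but not dependency-preserving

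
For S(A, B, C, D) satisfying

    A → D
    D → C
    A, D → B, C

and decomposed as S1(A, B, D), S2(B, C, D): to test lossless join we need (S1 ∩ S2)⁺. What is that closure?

S1 ∩ S2 = {B, D}.
D → C applies, adding C
Closure: {B, C, D}.

B, C, D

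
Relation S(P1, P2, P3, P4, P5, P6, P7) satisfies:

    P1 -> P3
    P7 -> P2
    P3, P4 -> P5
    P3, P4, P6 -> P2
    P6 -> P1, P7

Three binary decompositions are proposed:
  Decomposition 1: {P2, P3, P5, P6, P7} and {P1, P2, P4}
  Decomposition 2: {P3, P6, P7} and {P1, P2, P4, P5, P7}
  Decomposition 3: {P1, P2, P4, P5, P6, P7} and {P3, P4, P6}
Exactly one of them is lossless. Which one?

Decomposition 3

Decomposition 1: common = {P2}, closure = {P2} → lossy.
Decomposition 2: common = {P7}, closure = {P2, P7} → lossy.
Decomposition 3: common = {P4, P6}, closure = {P1, P2, P3, P4, P5, P6, P7} → lossless.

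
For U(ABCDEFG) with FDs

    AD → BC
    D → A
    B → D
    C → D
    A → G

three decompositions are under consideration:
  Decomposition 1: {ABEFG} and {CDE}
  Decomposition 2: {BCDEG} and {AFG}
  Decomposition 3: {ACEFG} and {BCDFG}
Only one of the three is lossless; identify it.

Decomposition 1: common = {E}, closure = {E} → lossy.
Decomposition 2: common = {G}, closure = {G} → lossy.
Decomposition 3: common = {CFG}, closure = {ABCDFG} → lossless.

Decomposition 3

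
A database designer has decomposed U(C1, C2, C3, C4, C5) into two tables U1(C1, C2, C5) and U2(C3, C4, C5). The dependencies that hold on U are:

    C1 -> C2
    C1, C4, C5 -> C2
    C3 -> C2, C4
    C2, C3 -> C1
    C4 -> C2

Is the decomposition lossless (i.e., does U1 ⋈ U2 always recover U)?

Common attributes: U1 ∩ U2 = {C5}.
No dependency enlarges {C5}, so (C5)⁺ = {C5}.
The closure contains neither all of U1 = {C1, C2, C5} nor all of U2 = {C3, C4, C5}, so the common attributes are not a superkey of either fragment. The join is lossy.

No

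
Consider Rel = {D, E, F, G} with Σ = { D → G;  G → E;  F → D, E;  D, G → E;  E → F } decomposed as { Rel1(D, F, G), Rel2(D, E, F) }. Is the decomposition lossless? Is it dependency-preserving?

lossless and dependency-preserving

Lossless test: (D, F)⁺ = {D, E, F, G}, which contains all of one fragment — lossless.
Dependency preservation: G → E; D, G → E are not contained in any single fragment, but the restricted closure of each left-hand side across the fragments still reaches the right-hand side; the remaining FDs each lie inside some fragment. All dependencies are preserved.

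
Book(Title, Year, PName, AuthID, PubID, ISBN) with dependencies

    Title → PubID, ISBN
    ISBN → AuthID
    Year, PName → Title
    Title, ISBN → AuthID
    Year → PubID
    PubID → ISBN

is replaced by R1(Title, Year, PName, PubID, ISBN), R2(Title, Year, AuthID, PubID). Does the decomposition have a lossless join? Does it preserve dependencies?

lossless but not dependency-preserving

Lossless test: (Title, Year, PubID)⁺ = {Title, Year, AuthID, PubID, ISBN}, which contains all of one fragment — lossless.
Dependency preservation: the restricted closure of {ISBN} across the fragments never reaches {AuthID}, so ISBN → AuthID cannot be enforced without a join — not preserved.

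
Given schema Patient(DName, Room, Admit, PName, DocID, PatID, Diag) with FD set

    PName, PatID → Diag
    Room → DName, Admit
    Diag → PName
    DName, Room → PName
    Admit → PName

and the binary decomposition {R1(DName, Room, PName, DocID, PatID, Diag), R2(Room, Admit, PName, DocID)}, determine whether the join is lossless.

Yes

Common attributes: R1 ∩ R2 = {Room, PName, DocID}.
Closure of {Room, PName, DocID}: Room → DName, Admit applies, adding DName, Admit. So (Room, PName, DocID)⁺ = {DName, Room, Admit, PName, DocID}.
This closure contains every attribute of R2, so R1 ∩ R2 → R2. The join is lossless.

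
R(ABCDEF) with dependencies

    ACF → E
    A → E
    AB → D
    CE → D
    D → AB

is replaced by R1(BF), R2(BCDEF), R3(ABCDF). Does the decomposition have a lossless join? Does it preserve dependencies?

Lossless test (chase): Rows 2 and 3 agree on D; apply D→AB and equate their AB entries. Rows 2 and 3 agree on ACF; apply ACF→E and equate their E entries. Row 2 is now all distinguished symbols — the join is lossless.
Dependency preservation: the restricted closure of {A} across the fragments never reaches {E}, so A → E cannot be enforced without a join — not preserved.

lossless but not dependency-preserving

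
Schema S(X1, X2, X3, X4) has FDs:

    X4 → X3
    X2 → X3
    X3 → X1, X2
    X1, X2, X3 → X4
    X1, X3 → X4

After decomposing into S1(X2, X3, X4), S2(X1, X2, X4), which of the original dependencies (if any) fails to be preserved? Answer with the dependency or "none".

none

X4 → X3 lies within S1.
X2 → X3 lies within S1.
X3 → X1, X2: restricted closure across fragments reaches X1, X2.
X1, X2, X3 → X4: restricted closure across fragments reaches X4.
X1, X3 → X4: restricted closure across fragments reaches X4.
Every dependency is enforceable on the fragments, so the decomposition is dependency-preserving.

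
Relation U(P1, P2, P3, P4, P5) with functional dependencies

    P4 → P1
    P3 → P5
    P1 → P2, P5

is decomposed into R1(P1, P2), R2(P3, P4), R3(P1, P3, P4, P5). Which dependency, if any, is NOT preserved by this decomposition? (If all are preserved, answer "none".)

P4 → P1 lies within R3.
P3 → P5 lies within R3.
P1 → P2, P5: restricted closure across fragments reaches P2, P5.
Every dependency is enforceable on the fragments, so the decomposition is dependency-preserving.

none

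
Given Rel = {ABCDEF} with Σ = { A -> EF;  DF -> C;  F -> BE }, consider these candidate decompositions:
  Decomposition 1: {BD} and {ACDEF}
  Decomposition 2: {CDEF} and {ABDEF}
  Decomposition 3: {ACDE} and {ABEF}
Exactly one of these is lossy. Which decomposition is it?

Decomposition 1

Decomposition 1: common = {D}, closure = {D} → lossy.
Decomposition 2: common = {DEF}, closure = {BCDEF} → lossless.
Decomposition 3: common = {AE}, closure = {ABEF} → lossless.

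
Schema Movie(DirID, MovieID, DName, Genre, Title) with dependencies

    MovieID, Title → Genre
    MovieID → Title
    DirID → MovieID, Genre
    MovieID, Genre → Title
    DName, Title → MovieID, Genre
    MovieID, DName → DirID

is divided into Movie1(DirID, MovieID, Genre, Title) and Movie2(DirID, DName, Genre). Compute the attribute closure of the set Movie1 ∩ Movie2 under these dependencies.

Movie1 ∩ Movie2 = {DirID, Genre}.
DirID → MovieID, Genre applies, adding MovieID
MovieID, Genre → Title applies, adding Title
Closure: {DirID, MovieID, Genre, Title}.

DirID, MovieID, Genre, Title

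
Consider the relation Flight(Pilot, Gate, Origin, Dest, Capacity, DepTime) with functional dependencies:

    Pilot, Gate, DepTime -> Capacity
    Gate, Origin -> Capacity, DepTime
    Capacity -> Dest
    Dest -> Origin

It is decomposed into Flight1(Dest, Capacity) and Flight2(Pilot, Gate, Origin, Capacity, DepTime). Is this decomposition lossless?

Yes

Common attributes: Flight1 ∩ Flight2 = {Capacity}.
Closure of {Capacity}: Capacity → Dest applies, adding Dest; Dest → Origin applies, adding Origin. So (Capacity)⁺ = {Origin, Dest, Capacity}.
This closure contains every attribute of Flight1, so Flight1 ∩ Flight2 → Flight1. The join is lossless.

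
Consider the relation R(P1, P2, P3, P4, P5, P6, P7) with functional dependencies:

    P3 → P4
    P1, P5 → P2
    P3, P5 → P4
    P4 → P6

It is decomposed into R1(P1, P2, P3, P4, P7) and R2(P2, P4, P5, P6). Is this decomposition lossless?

Common attributes: R1 ∩ R2 = {P2, P4}.
Closure of {P2, P4}: P4 → P6 applies, adding P6. So (P2, P4)⁺ = {P2, P4, P6}.
The closure contains neither all of R1 = {P1, P2, P3, P4, P7} nor all of R2 = {P2, P4, P5, P6}, so the common attributes are not a superkey of either fragment. The join is lossy.

No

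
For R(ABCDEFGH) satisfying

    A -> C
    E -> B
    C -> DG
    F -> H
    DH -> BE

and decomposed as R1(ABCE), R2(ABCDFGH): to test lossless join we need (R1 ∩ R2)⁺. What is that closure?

R1 ∩ R2 = {ABC}.
C → DG applies, adding DG
Closure: {ABCDG}.

ABCDG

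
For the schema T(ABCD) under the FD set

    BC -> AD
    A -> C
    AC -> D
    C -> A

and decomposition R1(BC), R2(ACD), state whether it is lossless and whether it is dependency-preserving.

lossless and dependency-preserving

Lossless test: (C)⁺ = {ACD}, which contains all of one fragment — lossless.
Dependency preservation: BC → AD is not contained in any single fragment, but the restricted closure of its left-hand side across the fragments still reaches the right-hand side; the remaining FDs each lie inside some fragment. All dependencies are preserved.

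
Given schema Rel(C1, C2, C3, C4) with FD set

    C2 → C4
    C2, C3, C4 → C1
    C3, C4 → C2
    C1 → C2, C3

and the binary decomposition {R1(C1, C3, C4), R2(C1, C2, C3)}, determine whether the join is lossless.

Yes

Common attributes: R1 ∩ R2 = {C1, C3}.
Closure of {C1, C3}: C1 → C2, C3 applies, adding C2; C2 → C4 applies, adding C4. So (C1, C3)⁺ = {C1, C2, C3, C4}.
This closure contains every attribute of R1, so R1 ∩ R2 → R1. The join is lossless.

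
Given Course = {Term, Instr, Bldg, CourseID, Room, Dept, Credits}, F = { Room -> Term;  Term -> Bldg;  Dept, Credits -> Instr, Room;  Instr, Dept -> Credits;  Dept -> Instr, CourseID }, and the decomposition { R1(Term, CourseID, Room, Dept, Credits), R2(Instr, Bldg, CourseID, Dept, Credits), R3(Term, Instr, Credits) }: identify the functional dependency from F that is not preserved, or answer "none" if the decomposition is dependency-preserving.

Term -> Bldg

Check Term → Bldg: no single fragment contains all of {Term, Bldg}, and the restricted closure of {Term} across the fragments never reaches {Bldg}.
Room → Term is preserved.
Dept, Credits → Instr, Room is preserved.
Instr, Dept → Credits is preserved.
Dept → Instr, CourseID is preserved.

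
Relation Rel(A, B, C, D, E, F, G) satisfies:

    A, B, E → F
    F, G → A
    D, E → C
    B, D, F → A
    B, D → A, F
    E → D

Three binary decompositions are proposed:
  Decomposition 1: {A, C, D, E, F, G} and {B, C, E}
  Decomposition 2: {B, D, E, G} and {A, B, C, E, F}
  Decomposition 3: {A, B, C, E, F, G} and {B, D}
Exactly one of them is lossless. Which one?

Decomposition 2

Decomposition 1: common = {C, E}, closure = {C, D, E} → lossy.
Decomposition 2: common = {B, E}, closure = {A, B, C, D, E, F} → lossless.
Decomposition 3: common = {B}, closure = {B} → lossy.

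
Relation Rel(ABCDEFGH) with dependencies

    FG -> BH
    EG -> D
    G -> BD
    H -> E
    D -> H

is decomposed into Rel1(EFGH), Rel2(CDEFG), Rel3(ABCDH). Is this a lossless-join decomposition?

Chase test. Columns are ABCDEFGH; row i has aⱼ where attribute j ∈ Reli, else bᵢⱼ.
Initial tableau (one row per fragment):
  row 1: b11 b12 b13 b14 a5 a6 a7 a8
  row 2: b21 b22 a3 a4 a5 a6 a7 b28
  row 3: a1 a2 a3 a4 b35 b36 b37 a8
Rows 1 and 2 agree on FG; apply FG→BH and equate their BH entries.
Rows 1 and 2 agree on EG; apply EG→D and equate their D entries.
Rows 1 and 3 agree on H; apply H→E and equate their E entries.
No row becomes fully distinguished — the join is lossy.

No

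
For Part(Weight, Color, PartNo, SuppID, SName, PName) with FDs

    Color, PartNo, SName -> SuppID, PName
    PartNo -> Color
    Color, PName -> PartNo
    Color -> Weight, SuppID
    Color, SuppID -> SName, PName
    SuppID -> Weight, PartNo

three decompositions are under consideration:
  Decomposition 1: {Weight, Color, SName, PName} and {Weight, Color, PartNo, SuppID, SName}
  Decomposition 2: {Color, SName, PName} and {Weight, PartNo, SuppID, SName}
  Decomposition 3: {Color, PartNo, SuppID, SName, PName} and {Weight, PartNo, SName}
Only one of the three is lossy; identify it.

Decomposition 1: common = {Weight, Color, SName}, closure = {Weight, Color, PartNo, SuppID, SName, PName} → lossless.
Decomposition 2: common = {SName}, closure = {SName} → lossy.
Decomposition 3: common = {PartNo, SName}, closure = {Weight, Color, PartNo, SuppID, SName, PName} → lossless.

Decomposition 2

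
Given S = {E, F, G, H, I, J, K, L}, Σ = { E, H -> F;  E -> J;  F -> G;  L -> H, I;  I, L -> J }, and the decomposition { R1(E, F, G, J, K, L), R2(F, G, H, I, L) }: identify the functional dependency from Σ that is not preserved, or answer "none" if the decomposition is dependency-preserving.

Check E, H → F: no single fragment contains all of {E, F, H}, and the restricted closure of {E, H} across the fragments never reaches {F}.
E → J is preserved.
F → G is preserved.
L → H, I is preserved.
I, L → J is preserved.

E, H -> F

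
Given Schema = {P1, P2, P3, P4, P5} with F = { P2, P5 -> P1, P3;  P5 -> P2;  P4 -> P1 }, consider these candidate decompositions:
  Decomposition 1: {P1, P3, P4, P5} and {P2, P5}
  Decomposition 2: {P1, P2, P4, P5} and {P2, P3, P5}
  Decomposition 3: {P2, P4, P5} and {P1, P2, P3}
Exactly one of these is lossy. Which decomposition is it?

Decomposition 3

Decomposition 1: common = {P5}, closure = {P1, P2, P3, P5} → lossless.
Decomposition 2: common = {P2, P5}, closure = {P1, P2, P3, P5} → lossless.
Decomposition 3: common = {P2}, closure = {P2} → lossy.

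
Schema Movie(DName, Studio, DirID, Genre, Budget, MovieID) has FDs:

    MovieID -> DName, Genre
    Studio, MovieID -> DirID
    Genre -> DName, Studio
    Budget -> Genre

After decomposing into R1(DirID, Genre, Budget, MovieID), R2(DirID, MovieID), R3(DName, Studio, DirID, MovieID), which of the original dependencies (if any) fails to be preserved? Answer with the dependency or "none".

Genre -> DName, Studio

Check Genre → DName, Studio: no single fragment contains all of {DName, Studio, Genre}, and the restricted closure of {Genre} across the fragments never reaches {DName, Studio}.
MovieID → DName, Genre is preserved.
Studio, MovieID → DirID is preserved.
Budget → Genre is preserved.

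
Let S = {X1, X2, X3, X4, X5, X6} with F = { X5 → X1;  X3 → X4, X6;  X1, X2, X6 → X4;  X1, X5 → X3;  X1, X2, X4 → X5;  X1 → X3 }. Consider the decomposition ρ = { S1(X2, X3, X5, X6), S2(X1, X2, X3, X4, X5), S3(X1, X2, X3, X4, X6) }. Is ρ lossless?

Chase test. Columns are X1, X2, X3, X4, X5, X6; row i has aⱼ where attribute j ∈ Si, else bᵢⱼ.
Initial tableau (one row per fragment):
  row 1: b11 a2 a3 b14 a5 a6
  row 2: a1 a2 a3 a4 a5 b26
  row 3: a1 a2 a3 a4 b35 a6
Rows 1 and 2 agree on X5; apply X5→X1 and equate their X1 entries.
Rows 1 and 2 agree on X3; apply X3→X4, X6 and equate their X4, X6 entries.
Rows 1 and 3 agree on X1, X2, X4; apply X1, X2, X4→X5 and equate their X5 entries.
Row 1 is now all distinguished symbols — the join is lossless.

Yes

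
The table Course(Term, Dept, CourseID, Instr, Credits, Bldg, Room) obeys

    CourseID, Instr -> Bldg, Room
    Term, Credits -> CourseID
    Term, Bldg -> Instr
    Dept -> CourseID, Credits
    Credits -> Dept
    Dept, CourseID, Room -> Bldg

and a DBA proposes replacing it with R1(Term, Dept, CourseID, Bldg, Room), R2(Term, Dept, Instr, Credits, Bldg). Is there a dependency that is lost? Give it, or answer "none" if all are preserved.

Check CourseID, Instr → Bldg, Room: no single fragment contains all of {CourseID, Instr, Bldg, Room}, and the restricted closure of {CourseID, Instr} across the fragments never reaches {Bldg, Room}.
Term, Credits → CourseID is preserved.
Term, Bldg → Instr is preserved.
Dept → CourseID, Credits is preserved.
Credits → Dept is preserved.
Dept, CourseID, Room → Bldg is preserved.

CourseID, Instr -> Bldg, Room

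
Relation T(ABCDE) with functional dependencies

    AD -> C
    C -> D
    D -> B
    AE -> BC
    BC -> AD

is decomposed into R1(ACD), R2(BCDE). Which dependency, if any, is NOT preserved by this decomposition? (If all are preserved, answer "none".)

AE -> BC

Check AE → BC: no single fragment contains all of {ABCE}, and the restricted closure of {AE} across the fragments never reaches {BC}.
AD → C is preserved.
C → D is preserved.
D → B is preserved.
BC → AD is preserved.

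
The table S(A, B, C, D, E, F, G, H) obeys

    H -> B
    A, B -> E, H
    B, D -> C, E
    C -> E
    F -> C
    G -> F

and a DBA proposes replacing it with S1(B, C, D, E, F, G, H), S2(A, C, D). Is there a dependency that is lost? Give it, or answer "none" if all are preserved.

Check A, B → E, H: no single fragment contains all of {A, B, E, H}, and the restricted closure of {A, B} across the fragments never reaches {E, H}.
H → B is preserved.
B, D → C, E is preserved.
C → E is preserved.
F → C is preserved.
G → F is preserved.

A, B -> E, H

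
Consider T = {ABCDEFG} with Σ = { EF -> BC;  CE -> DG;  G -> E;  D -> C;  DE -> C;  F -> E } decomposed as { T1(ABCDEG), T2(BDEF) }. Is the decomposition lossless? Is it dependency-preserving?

Lossless test: (BDE)⁺ = {BCDEG}, which is a superkey of neither fragment — lossy.
Dependency preservation: EF → BC is not contained in any single fragment, but the restricted closure of its left-hand side across the fragments still reaches the right-hand side; the remaining FDs each lie inside some fragment. All dependencies are preserved.

lossy but dependency-preserving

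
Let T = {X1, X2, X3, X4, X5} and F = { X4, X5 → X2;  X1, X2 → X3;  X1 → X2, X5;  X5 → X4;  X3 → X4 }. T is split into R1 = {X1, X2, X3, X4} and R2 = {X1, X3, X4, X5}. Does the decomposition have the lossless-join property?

Common attributes: R1 ∩ R2 = {X1, X3, X4}.
Closure of {X1, X3, X4}: X1 → X2, X5 applies, adding X2, X5. So (X1, X3, X4)⁺ = {X1, X2, X3, X4, X5}.
This closure contains every attribute of R1, so R1 ∩ R2 → R1. The join is lossless.

Yes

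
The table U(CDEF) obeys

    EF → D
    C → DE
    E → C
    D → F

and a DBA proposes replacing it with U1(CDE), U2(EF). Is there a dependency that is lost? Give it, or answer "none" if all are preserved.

Check D → F: no single fragment contains all of {DF}, and the restricted closure of {D} across the fragments never reaches {F}.
EF → D is preserved.
C → DE is preserved.
E → C is preserved.

D → F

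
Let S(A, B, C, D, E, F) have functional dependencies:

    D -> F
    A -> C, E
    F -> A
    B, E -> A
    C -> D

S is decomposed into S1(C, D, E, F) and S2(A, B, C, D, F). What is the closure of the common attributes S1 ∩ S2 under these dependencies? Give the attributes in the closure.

S1 ∩ S2 = {C, D, F}.
F → A applies, adding A
A → C, E applies, adding E
Closure: {A, C, D, E, F}.

A, C, D, E, F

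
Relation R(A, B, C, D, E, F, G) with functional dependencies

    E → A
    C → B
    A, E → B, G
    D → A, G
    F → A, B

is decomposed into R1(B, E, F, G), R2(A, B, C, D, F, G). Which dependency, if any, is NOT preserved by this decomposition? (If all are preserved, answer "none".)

E → A

Check E → A: no single fragment contains all of {A, E}, and the restricted closure of {E} across the fragments never reaches {A}.
C → B is preserved.
A, E → B, G is preserved.
D → A, G is preserved.
F → A, B is preserved.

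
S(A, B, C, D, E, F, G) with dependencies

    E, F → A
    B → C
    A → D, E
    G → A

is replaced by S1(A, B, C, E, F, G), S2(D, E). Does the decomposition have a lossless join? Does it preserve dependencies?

lossy and not dependency-preserving

Lossless test: (E)⁺ = {E}, which is a superkey of neither fragment — lossy.
Dependency preservation: the restricted closure of {A} across the fragments never reaches {D, E}, so A → D, E cannot be enforced without a join — not preserved.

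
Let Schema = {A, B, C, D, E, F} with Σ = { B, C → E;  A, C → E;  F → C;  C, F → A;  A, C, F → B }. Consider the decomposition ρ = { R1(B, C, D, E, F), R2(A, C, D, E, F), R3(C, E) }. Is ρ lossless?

Yes

Chase test. Columns are A, B, C, D, E, F; row i has aⱼ where attribute j ∈ Ri, else bᵢⱼ.
Initial tableau (one row per fragment):
  row 1: b11 a2 a3 a4 a5 a6
  row 2: a1 b22 a3 a4 a5 a6
  row 3: b31 b32 a3 b34 a5 b36
Rows 1 and 2 agree on C, F; apply C, F→A and equate their A entries.
Rows 1 and 2 agree on A, C, F; apply A, C, F→B and equate their B entries.
Row 1 is now all distinguished symbols — the join is lossless.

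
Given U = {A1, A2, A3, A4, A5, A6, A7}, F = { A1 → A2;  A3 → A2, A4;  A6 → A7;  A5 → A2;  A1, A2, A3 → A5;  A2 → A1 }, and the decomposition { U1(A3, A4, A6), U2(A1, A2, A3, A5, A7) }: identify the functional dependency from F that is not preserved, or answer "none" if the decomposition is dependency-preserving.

A6 → A7

Check A6 → A7: no single fragment contains all of {A6, A7}, and the restricted closure of {A6} across the fragments never reaches {A7}.
A1 → A2 is preserved.
A3 → A2, A4 is preserved.
A5 → A2 is preserved.
A1, A2, A3 → A5 is preserved.
A2 → A1 is preserved.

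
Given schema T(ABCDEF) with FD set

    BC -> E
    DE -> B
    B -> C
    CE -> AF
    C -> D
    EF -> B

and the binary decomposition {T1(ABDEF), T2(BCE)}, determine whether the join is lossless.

Yes

Common attributes: T1 ∩ T2 = {BE}.
Closure of {BE}: B → C applies, adding C; CE → AF applies, adding AF; C → D applies, adding D. So (BE)⁺ = {ABCDEF}.
This closure contains every attribute of T1, so T1 ∩ T2 → T1. The join is lossless.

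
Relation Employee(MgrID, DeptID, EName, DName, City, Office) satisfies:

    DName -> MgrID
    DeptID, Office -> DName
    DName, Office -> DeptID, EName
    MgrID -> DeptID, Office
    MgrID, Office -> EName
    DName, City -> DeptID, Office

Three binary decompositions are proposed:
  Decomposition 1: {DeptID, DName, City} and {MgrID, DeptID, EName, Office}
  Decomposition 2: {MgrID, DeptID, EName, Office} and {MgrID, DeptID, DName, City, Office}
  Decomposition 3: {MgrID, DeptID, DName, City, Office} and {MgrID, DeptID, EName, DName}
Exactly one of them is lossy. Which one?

Decomposition 1: common = {DeptID}, closure = {DeptID} → lossy.
Decomposition 2: common = {MgrID, DeptID, Office}, closure = {MgrID, DeptID, EName, DName, Office} → lossless.
Decomposition 3: common = {MgrID, DeptID, DName}, closure = {MgrID, DeptID, EName, DName, Office} → lossless.

Decomposition 1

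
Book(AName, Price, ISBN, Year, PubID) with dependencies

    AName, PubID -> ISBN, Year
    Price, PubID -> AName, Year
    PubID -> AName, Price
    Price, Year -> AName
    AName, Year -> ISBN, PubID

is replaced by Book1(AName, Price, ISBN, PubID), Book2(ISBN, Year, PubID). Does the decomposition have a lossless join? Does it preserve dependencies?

Lossless test: (ISBN, PubID)⁺ = {AName, Price, ISBN, Year, PubID}, which contains all of one fragment — lossless.
Dependency preservation: the restricted closure of {Price, Year} across the fragments never reaches {AName}, so Price, Year → AName cannot be enforced without a join — not preserved.

lossless but not dependency-preserving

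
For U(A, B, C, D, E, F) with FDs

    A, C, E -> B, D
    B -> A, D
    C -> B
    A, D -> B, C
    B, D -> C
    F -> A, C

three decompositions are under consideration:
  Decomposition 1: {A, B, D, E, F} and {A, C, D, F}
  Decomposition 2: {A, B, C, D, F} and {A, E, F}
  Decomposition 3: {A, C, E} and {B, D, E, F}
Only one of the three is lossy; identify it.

Decomposition 1: common = {A, D, F}, closure = {A, B, C, D, F} → lossless.
Decomposition 2: common = {A, F}, closure = {A, B, C, D, F} → lossless.
Decomposition 3: common = {E}, closure = {E} → lossy.

Decomposition 3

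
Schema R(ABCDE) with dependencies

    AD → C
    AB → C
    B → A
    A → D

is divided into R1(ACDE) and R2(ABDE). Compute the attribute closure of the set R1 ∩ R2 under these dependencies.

ACDE

R1 ∩ R2 = {ADE}.
AD → C applies, adding C
Closure: {ACDE}.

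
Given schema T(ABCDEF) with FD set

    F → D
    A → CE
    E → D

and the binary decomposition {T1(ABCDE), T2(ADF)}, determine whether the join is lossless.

No

Common attributes: T1 ∩ T2 = {AD}.
Closure of {AD}: A → CE applies, adding CE. So (AD)⁺ = {ACDE}.
The closure contains neither all of T1 = {ABCDE} nor all of T2 = {ADF}, so the common attributes are not a superkey of either fragment. The join is lossy.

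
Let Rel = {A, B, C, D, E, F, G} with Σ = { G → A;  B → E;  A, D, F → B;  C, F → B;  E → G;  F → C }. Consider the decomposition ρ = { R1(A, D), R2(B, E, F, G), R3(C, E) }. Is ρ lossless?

Chase test. Columns are A, B, C, D, E, F, G; row i has aⱼ where attribute j ∈ Ri, else bᵢⱼ.
Initial tableau (one row per fragment):
  row 1: a1 b12 b13 a4 b15 b16 b17
  row 2: b21 a2 b23 b24 a5 a6 a7
  row 3: b31 b32 a3 b34 a5 b36 b37
Rows 2 and 3 agree on E; apply E→G and equate their G entries.
Rows 2 and 3 agree on G; apply G→A and equate their A entries.
No row becomes fully distinguished — the join is lossy.

No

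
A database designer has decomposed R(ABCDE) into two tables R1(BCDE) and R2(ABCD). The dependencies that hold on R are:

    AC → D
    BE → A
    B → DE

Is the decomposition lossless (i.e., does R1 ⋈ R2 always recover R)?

Yes

Common attributes: R1 ∩ R2 = {BCD}.
Closure of {BCD}: B → DE applies, adding E; BE → A applies, adding A. So (BCD)⁺ = {ABCDE}.
This closure contains every attribute of R1, so R1 ∩ R2 → R1. The join is lossless.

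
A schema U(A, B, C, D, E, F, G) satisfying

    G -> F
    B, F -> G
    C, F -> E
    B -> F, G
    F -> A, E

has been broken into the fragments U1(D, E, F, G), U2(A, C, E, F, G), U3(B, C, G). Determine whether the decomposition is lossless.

No

Chase test. Columns are A, B, C, D, E, F, G; row i has aⱼ where attribute j ∈ Ui, else bᵢⱼ.
Initial tableau (one row per fragment):
  row 1: b11 b12 b13 a4 a5 a6 a7
  row 2: a1 b22 a3 b24 a5 a6 a7
  row 3: b31 a2 a3 b34 b35 b36 a7
Rows 1 and 3 agree on G; apply G→F and equate their F entries.
Rows 2 and 3 agree on C, F; apply C, F→E and equate their E entries.
Rows 1 and 2 agree on F; apply F→A, E and equate their A, E entries.
Rows 1 and 3 agree on F; apply F→A, E and equate their A, E entries.
No row becomes fully distinguished — the join is lossy.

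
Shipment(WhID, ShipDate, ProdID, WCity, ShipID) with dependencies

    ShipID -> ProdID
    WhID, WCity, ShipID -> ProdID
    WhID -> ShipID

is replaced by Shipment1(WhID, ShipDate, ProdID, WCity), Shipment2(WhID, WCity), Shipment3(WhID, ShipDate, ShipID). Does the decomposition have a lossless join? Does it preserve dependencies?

lossless but not dependency-preserving

Lossless test (chase): Rows 1 and 2 agree on WhID; apply WhID→ShipID and equate their ShipID entries. Rows 1 and 3 agree on WhID; apply WhID→ShipID and equate their ShipID entries. Rows 1 and 2 agree on ShipID; apply ShipID→ProdID and equate their ProdID entries. Rows 1 and 3 agree on ShipID; apply ShipID→ProdID and equate their ProdID entries. Row 1 is now all distinguished symbols — the join is lossless.
Dependency preservation: the restricted closure of {ShipID} across the fragments never reaches {ProdID}, so ShipID → ProdID cannot be enforced without a join — not preserved.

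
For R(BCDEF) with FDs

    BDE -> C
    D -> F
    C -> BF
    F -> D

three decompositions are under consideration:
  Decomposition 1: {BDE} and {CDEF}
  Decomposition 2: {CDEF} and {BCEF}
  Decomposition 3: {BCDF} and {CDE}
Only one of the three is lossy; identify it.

Decomposition 1

Decomposition 1: common = {DE}, closure = {DEF} → lossy.
Decomposition 2: common = {CEF}, closure = {BCDEF} → lossless.
Decomposition 3: common = {CD}, closure = {BCDF} → lossless.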